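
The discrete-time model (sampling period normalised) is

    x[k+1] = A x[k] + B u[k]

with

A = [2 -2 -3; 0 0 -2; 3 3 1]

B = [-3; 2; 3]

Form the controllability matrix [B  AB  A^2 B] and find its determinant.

AB = [[-19], [-6], [0]]
A^2B = [[-26], [0], [-75]]
Controllability matrix C = [B  AB  A^2B] = [[-3, -19, -26], [2, -6, 0], [3, 0, -75]]
Expanding along the first row, det(C) = (-3)·((-6)·(-75) - 0·0) - (-19)·(2·(-75) - 0·3) + (-26)·(2·0 - (-6)·3) = (-3)·450 - (-19)·(-150) + (-26)·18 = -4668
Since det(C) ≠ 0, rank(C) = 3 and the system is completely controllable.

-4668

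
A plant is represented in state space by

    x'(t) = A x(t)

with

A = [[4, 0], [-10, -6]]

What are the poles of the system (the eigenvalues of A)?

det(sI - A) = s^2 - (tr A)s + det A, with tr A = 4 + (-6) = -2 and det A = 4·(-6) - 0·(-10) = -24 - 0 = -24.
So p(s) = det(sI - A) = s^2 + 2s - 24.
Factor s^2 + 2s - 24: two numbers with sum -2 and product -24 are 4 and -6, so s^2 + 2s - 24 = (s - 4)(s + 6).
Hence p(s) = (s - 4) (s + 6), with roots -6, 4.
At least one eigenvalue has non-negative real part, so the system is not asymptotically stable.

-6, 4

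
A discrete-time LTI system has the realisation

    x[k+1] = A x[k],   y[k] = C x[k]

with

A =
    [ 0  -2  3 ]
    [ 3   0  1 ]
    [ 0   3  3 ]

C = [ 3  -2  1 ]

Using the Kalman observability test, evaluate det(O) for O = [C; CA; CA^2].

CA = [[-6, -3, 10]]
CA^2 = [[-9, 42, 9]]
Observability matrix O = [C; CA; CA^2] = [[3, -2, 1], [-6, -3, 10], [-9, 42, 9]]
Expanding along the first row, det(O) = 3·((-3)·9 - 10·42) - (-2)·((-6)·9 - 10·(-9)) + 1·((-6)·42 - (-3)·(-9)) = 3·(-447) - (-2)·36 + 1·(-279) = -1548
Since det(O) ≠ 0, rank(O) = 3 and the system is completely observable.

-1548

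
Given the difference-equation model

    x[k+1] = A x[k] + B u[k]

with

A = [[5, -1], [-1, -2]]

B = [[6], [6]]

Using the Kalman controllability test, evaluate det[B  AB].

AB = [[24], [-18]]
Controllability matrix C = [B  AB] = [[6, 24], [6, -18]]
det(C) = 6·(-18) - 24·6 = -108 - 144 = -252
Since det(C) ≠ 0, rank(C) = 2 and the system is completely controllable.

-252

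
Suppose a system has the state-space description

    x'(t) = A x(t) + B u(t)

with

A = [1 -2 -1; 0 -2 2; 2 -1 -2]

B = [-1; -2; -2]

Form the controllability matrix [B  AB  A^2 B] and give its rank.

AB = [[5], [0], [4]]
A^2B = [[1], [8], [2]]
Controllability matrix C = [B  AB  A^2B] = [[-1, 5, 1], [-2, 0, 8], [-2, 4, 2]]
det(C) = (-1)·(0·2 - 8·4) - 5·((-2)·2 - 8·(-2)) + 1·((-2)·4 - 0·(-2)) = (-1)·(-32) - 5·12 + 1·(-8) = -36 ≠ 0, so rank(C) = 3.
rank(C) = 3 = n, so the pair (A, B) is completely controllable.

3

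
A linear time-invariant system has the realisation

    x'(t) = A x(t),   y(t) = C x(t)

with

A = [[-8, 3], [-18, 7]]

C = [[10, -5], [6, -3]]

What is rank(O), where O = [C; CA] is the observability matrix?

CA = [[10, -5], [6, -3]]
Observability matrix O = [C; CA] = [[10, -5], [6, -3], [10, -5], [6, -3]]
Every row of O is a scalar multiple of row 1 = [10, -5] (multipliers 1, 3/5, 1, 3/5), so the rows span a one-dimensional space.
O ≠ 0, hence rank(O) = 1.
rank(O) = 1 < n = 2, so the pair (A, C) is not completely observable.

1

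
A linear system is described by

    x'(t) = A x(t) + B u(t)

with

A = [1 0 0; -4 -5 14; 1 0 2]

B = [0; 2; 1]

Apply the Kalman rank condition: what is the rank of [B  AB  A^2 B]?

1

AB = [[0], [4], [2]]
A^2B = [[0], [8], [4]]
Controllability matrix C = [B  AB  A^2B] = [[0, 0, 0], [2, 4, 8], [1, 2, 4]]
Every column of C is a scalar multiple of column 1 = [0, 2, 1] (multipliers 1, 2, 4), so the columns span a one-dimensional space.
C ≠ 0, hence rank(C) = 1.
rank(C) = 1 < n = 3, so the pair (A, B) is not completely controllable.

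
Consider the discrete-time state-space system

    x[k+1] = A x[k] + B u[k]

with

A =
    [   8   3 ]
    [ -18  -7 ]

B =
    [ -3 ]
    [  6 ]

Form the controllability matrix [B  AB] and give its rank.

AB = [[-6], [12]]
Controllability matrix C = [B  AB] = [[-3, -6], [6, 12]]
Every column of C is a scalar multiple of column 1 = [-3, 6] (multipliers 1, 2), so the columns span a one-dimensional space.
C ≠ 0, hence rank(C) = 1.
rank(C) = 1 < n = 2, so the pair (A, B) is not completely controllable.

1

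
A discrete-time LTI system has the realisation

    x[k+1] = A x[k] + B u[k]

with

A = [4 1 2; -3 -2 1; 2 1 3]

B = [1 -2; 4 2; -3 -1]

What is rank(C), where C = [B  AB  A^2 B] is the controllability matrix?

AB = [[2, -8], [-14, 1], [-3, -5]]
A^2B = [[-12, -41], [19, 17], [-19, -30]]
Controllability matrix C = [B  AB  A^2B] = [[1, -2, 2, -8, -12, -41], [4, 2, -14, 1, 19, 17], [-3, -1, -3, -5, -19, -30]]
Take the 3×3 submatrix of C formed by columns 1, 2, 3: [[1, -2, 2], [4, 2, -14], [-3, -1, -3]]. Its determinant is 1·(2·(-3) - (-14)·(-1)) - (-2)·(4·(-3) - (-14)·(-3)) + 2·(4·(-1) - 2·(-3)) = 1·(-20) - (-2)·(-54) + 2·2 = -124 ≠ 0.
So rank(C) ≥ 3; since C has 3 rows, rank(C) = 3.
rank(C) = 3 = n, so the pair (A, B) is completely controllable.

3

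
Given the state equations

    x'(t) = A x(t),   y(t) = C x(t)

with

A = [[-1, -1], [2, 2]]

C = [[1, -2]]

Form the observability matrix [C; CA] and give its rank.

2

CA = [[-5, -5]]
Observability matrix O = [C; CA] = [[1, -2], [-5, -5]]
det(O) = 1·(-5) - (-2)·(-5) = -5 - 10 = -15 ≠ 0, so rank(O) = 2.
rank(O) = 2 = n, so the pair (A, C) is completely observable.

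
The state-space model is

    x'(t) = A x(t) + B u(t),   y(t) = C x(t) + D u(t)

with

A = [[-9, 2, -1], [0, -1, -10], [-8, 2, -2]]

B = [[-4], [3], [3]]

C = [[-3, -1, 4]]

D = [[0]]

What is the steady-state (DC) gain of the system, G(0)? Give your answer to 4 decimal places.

G(0) = C(-A)^{-1}B + D = -C A^{-1} B + D.
det A = -30, so A^{-1} = (1/-30)·adj(A) = [[-11/15, -1/15, 7/10], [-8/3, -1/3, 3], [4/15, -1/15, -3/10]]
A^{-1} B = [29/6, 56/3, -13/6]^T
C A^{-1} B = -251/6
G(0) = D - C A^{-1} B = 0 - (-251/6) = 251/6 ≈ 41.8333

41.8333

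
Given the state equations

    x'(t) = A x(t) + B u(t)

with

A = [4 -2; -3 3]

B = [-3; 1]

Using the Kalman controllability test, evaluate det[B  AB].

AB = [[-14], [12]]
Controllability matrix C = [B  AB] = [[-3, -14], [1, 12]]
det(C) = (-3)·12 - (-14)·1 = -36 - (-14) = -22
Since det(C) ≠ 0, rank(C) = 2 and the system is completely controllable.

-22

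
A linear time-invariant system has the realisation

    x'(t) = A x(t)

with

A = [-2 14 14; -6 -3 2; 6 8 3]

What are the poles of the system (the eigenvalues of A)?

det(sI - A) = s^3 - (tr A)s^2 + (M11 + M22 + M33)s - det A, where Mii is the 2×2 principal minor of A obtained by deleting row i and column i.
tr A = (-2) + (-3) + 3 = -2; M11 = (-3)·3 - 2·8 = -9 - 16 = -25; M22 = (-2)·3 - 14·6 = -6 - 84 = -90; M33 = (-2)·(-3) - 14·(-6) = 6 - (-84) = 90; sum of minors = -25.
det A = (-2)·((-3)·3 - 2·8) - 14·((-6)·3 - 2·6) + 14·((-6)·8 - (-3)·6) = (-2)·(-25) - 14·(-30) + 14·(-30) = 50.
So p(s) = det(sI - A) = s^3 + 2s^2 - 25s - 50.
Rational-root test: any integer root divides -50. Testing small divisors, s = -2 works: p(-2) = -8 + 8 + 50 + (-50) = 0, so (s + 2) is a factor.
Dividing, p(s) = (s + 2)(s^2 - 25).
Factor s^2 - 25: two numbers with sum 0 and product -25 are 5 and -5, so s^2 - 25 = (s - 5)(s + 5).
Hence p(s) = (s - 5) (s + 2) (s + 5), with roots -5, -2, 5.
At least one eigenvalue has non-negative real part, so the system is not asymptotically stable.

-5, -2, 5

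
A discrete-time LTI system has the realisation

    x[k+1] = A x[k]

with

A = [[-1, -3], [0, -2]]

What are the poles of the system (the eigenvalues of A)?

det(zI - A) = z^2 - (tr A)z + det A, with tr A = (-1) + (-2) = -3 and det A = (-1)·(-2) - (-3)·0 = 2 - 0 = 2.
So p(z) = det(zI - A) = z^2 + 3z + 2.
Factor z^2 + 3z + 2: two numbers with sum -3 and product 2 are -1 and -2, so z^2 + 3z + 2 = (z + 1)(z + 2).
Hence p(z) = (z + 1) (z + 2), with roots -2, -1.

-2, -1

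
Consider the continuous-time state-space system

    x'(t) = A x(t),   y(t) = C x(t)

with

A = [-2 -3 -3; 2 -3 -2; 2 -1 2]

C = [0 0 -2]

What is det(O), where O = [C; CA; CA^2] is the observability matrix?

CA = [[-4, 2, -4]]
CA^2 = [[4, 10, 0]]
Observability matrix O = [C; CA; CA^2] = [[0, 0, -2], [-4, 2, -4], [4, 10, 0]]
Expanding along the first row, det(O) = 0·(2·0 - (-4)·10) - 0·((-4)·0 - (-4)·4) + (-2)·((-4)·10 - 2·4) = 0·40 - 0·16 + (-2)·(-48) = 96
Since det(O) ≠ 0, rank(O) = 3 and the system is completely observable.

96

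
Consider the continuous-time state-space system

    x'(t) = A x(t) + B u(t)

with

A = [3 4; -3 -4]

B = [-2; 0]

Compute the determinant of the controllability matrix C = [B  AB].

AB = [[-6], [6]]
Controllability matrix C = [B  AB] = [[-2, -6], [0, 6]]
det(C) = (-2)·6 - (-6)·0 = -12 - 0 = -12
Since det(C) ≠ 0, rank(C) = 2 and the system is completely controllable.

-12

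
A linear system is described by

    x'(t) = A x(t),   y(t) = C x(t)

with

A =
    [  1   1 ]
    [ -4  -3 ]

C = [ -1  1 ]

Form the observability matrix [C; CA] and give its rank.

2

CA = [[-5, -4]]
Observability matrix O = [C; CA] = [[-1, 1], [-5, -4]]
det(O) = (-1)·(-4) - 1·(-5) = 4 - (-5) = 9 ≠ 0, so rank(O) = 2.
rank(O) = 2 = n, so the pair (A, C) is completely observable.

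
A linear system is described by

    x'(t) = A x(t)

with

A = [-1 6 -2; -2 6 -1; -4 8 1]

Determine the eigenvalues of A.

1, 2, 3

det(sI - A) = s^3 - (tr A)s^2 + (M11 + M22 + M33)s - det A, where Mii is the 2×2 principal minor of A obtained by deleting row i and column i.
tr A = (-1) + 6 + 1 = 6; M11 = 6·1 - (-1)·8 = 6 - (-8) = 14; M22 = (-1)·1 - (-2)·(-4) = -1 - 8 = -9; M33 = (-1)·6 - 6·(-2) = -6 - (-12) = 6; sum of minors = 11.
det A = (-1)·(6·1 - (-1)·8) - 6·((-2)·1 - (-1)·(-4)) + (-2)·((-2)·8 - 6·(-4)) = (-1)·14 - 6·(-6) + (-2)·8 = 6.
So p(s) = det(sI - A) = s^3 - 6s^2 + 11s - 6.
Rational-root test: any integer root divides -6. Testing small divisors, s = 1 works: p(1) = 1 + (-6) + 11 + (-6) = 0, so (s - 1) is a factor.
Dividing, p(s) = (s - 1)(s^2 - 5s + 6).
Factor s^2 - 5s + 6: two numbers with sum 5 and product 6 are 3 and 2, so s^2 - 5s + 6 = (s - 3)(s - 2).
Hence p(s) = (s - 3) (s - 2) (s - 1), with roots 1, 2, 3.
At least one eigenvalue has non-negative real part, so the system is not asymptotically stable.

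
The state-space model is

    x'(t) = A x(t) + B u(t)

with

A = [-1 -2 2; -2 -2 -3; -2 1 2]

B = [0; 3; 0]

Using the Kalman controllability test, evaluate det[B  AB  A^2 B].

432

AB = [[-6], [-6], [3]]
A^2B = [[24], [15], [12]]
Controllability matrix C = [B  AB  A^2B] = [[0, -6, 24], [3, -6, 15], [0, 3, 12]]
Expanding along the first row, det(C) = 0·((-6)·12 - 15·3) - (-6)·(3·12 - 15·0) + 24·(3·3 - (-6)·0) = 0·(-117) - (-6)·36 + 24·9 = 432
Since det(C) ≠ 0, rank(C) = 3 and the system is completely controllable.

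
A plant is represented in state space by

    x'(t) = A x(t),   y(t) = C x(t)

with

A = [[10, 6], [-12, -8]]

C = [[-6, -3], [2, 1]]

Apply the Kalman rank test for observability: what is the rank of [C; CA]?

CA = [[-24, -12], [8, 4]]
Observability matrix O = [C; CA] = [[-6, -3], [2, 1], [-24, -12], [8, 4]]
Every row of O is a scalar multiple of row 1 = [-6, -3] (multipliers 1, -1/3, 4, -4/3), so the rows span a one-dimensional space.
O ≠ 0, hence rank(O) = 1.
rank(O) = 1 < n = 2, so the pair (A, C) is not completely observable.

1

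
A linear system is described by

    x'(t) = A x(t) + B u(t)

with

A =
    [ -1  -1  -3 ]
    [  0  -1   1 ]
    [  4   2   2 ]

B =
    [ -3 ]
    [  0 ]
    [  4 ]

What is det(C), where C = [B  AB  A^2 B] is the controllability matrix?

544

AB = [[-9], [4], [-4]]
A^2B = [[17], [-8], [-36]]
Controllability matrix C = [B  AB  A^2B] = [[-3, -9, 17], [0, 4, -8], [4, -4, -36]]
Expanding along the first row, det(C) = (-3)·(4·(-36) - (-8)·(-4)) - (-9)·(0·(-36) - (-8)·4) + 17·(0·(-4) - 4·4) = (-3)·(-176) - (-9)·32 + 17·(-16) = 544
Since det(C) ≠ 0, rank(C) = 3 and the system is completely controllable.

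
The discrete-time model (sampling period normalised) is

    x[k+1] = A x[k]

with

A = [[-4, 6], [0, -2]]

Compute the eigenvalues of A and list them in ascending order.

det(zI - A) = z^2 - (tr A)z + det A, with tr A = (-4) + (-2) = -6 and det A = (-4)·(-2) - 6·0 = 8 - 0 = 8.
So p(z) = det(zI - A) = z^2 + 6z + 8.
Factor z^2 + 6z + 8: two numbers with sum -6 and product 8 are -2 and -4, so z^2 + 6z + 8 = (z + 2)(z + 4).
Hence p(z) = (z + 2) (z + 4), with roots -4, -2.

-4, -2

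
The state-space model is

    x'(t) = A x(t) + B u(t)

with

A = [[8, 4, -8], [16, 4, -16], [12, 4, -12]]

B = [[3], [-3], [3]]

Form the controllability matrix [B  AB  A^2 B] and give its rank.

2

AB = [[-12], [-12], [-12]]
A^2B = [[-48], [-48], [-48]]
Controllability matrix C = [B  AB  A^2B] = [[3, -12, -48], [-3, -12, -48], [3, -12, -48]]
The rows r1, r2, r3 of C are linearly dependent: -r1 + r3 = 0 (check each entry), so rank(C) ≤ 2.
The 2×2 minor from rows 1, 2, columns 1, 2 is 3·(-12) - (-12)·(-3) = -36 - 36 = -72 ≠ 0, so rank(C) = 2.
rank(C) = 2 < n = 3, so the pair (A, B) is not completely controllable.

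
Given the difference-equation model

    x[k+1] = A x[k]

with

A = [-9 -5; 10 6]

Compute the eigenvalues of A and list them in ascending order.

det(zI - A) = z^2 - (tr A)z + det A, with tr A = (-9) + 6 = -3 and det A = (-9)·6 - (-5)·10 = -54 - (-50) = -4.
So p(z) = det(zI - A) = z^2 + 3z - 4.
Factor z^2 + 3z - 4: two numbers with sum -3 and product -4 are 1 and -4, so z^2 + 3z - 4 = (z - 1)(z + 4).
Hence p(z) = (z - 1) (z + 4), with roots -4, 1.

-4, 1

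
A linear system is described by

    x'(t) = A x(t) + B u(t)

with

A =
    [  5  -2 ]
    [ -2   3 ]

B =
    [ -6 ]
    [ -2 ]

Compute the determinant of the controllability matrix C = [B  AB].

-88

AB = [[-26], [6]]
Controllability matrix C = [B  AB] = [[-6, -26], [-2, 6]]
det(C) = (-6)·6 - (-26)·(-2) = -36 - 52 = -88
Since det(C) ≠ 0, rank(C) = 2 and the system is completely controllable.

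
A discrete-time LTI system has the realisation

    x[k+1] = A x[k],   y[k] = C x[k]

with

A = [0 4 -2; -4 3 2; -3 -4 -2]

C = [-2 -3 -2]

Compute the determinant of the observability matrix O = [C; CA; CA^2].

CA = [[18, -9, 2]]
CA^2 = [[30, 37, -58]]
Observability matrix O = [C; CA; CA^2] = [[-2, -3, -2], [18, -9, 2], [30, 37, -58]]
Expanding along the first row, det(O) = (-2)·((-9)·(-58) - 2·37) - (-3)·(18·(-58) - 2·30) + (-2)·(18·37 - (-9)·30) = (-2)·448 - (-3)·(-1104) + (-2)·936 = -6080
Since det(O) ≠ 0, rank(O) = 3 and the system is completely observable.

-6080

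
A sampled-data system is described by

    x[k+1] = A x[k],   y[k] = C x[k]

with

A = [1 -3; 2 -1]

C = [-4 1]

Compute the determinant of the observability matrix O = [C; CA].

-42

CA = [[-2, 11]]
Observability matrix O = [C; CA] = [[-4, 1], [-2, 11]]
det(O) = (-4)·11 - 1·(-2) = -44 - (-2) = -42
Since det(O) ≠ 0, rank(O) = 2 and the system is completely observable.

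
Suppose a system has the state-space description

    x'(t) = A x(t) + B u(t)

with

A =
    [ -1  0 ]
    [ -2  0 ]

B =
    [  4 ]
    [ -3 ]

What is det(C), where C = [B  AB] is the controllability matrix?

AB = [[-4], [-8]]
Controllability matrix C = [B  AB] = [[4, -4], [-3, -8]]
det(C) = 4·(-8) - (-4)·(-3) = -32 - 12 = -44
Since det(C) ≠ 0, rank(C) = 2 and the system is completely controllable.

-44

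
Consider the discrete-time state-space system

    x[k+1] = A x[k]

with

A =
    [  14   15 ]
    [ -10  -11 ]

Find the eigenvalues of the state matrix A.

-1, 4

det(zI - A) = z^2 - (tr A)z + det A, with tr A = 14 + (-11) = 3 and det A = 14·(-11) - 15·(-10) = -154 - (-150) = -4.
So p(z) = det(zI - A) = z^2 - 3z - 4.
Factor z^2 - 3z - 4: two numbers with sum 3 and product -4 are 4 and -1, so z^2 - 3z - 4 = (z - 4)(z + 1).
Hence p(z) = (z - 4) (z + 1), with roots -1, 4.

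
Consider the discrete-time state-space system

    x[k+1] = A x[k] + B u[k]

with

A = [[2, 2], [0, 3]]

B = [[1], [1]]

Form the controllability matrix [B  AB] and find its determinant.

AB = [[4], [3]]
Controllability matrix C = [B  AB] = [[1, 4], [1, 3]]
det(C) = 1·3 - 4·1 = 3 - 4 = -1
Since det(C) ≠ 0, rank(C) = 2 and the system is completely controllable.

-1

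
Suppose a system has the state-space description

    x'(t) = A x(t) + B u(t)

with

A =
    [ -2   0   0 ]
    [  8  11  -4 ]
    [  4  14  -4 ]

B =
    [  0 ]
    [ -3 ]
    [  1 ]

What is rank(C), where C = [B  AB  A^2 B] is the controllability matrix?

AB = [[0], [-37], [-46]]
A^2B = [[0], [-223], [-334]]
Controllability matrix C = [B  AB  A^2B] = [[0, 0, 0], [-3, -37, -223], [1, -46, -334]]
Row 1 of C is identically zero, so rank(C) ≤ 2.
The 2×2 minor from rows 2, 3, columns 1, 2 is (-3)·(-46) - (-37)·1 = 138 - (-37) = 175 ≠ 0, so rank(C) = 2.
rank(C) = 2 < n = 3, so the pair (A, B) is not completely controllable.

2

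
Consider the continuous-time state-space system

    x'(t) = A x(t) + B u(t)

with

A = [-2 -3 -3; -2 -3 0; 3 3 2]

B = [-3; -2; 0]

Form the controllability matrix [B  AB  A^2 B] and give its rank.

3

AB = [[12], [12], [-15]]
A^2B = [[-15], [-60], [42]]
Controllability matrix C = [B  AB  A^2B] = [[-3, 12, -15], [-2, 12, -60], [0, -15, 42]]
det(C) = (-3)·(12·42 - (-60)·(-15)) - 12·((-2)·42 - (-60)·0) + (-15)·((-2)·(-15) - 12·0) = (-3)·(-396) - 12·(-84) + (-15)·30 = 1746 ≠ 0, so rank(C) = 3.
rank(C) = 3 = n, so the pair (A, B) is completely controllable.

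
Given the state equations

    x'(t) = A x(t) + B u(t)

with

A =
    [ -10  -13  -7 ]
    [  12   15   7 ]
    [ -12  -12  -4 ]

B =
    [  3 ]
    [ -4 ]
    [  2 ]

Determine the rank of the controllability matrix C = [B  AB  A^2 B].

2

AB = [[8], [-10], [4]]
A^2B = [[22], [-26], [8]]
Controllability matrix C = [B  AB  A^2B] = [[3, 8, 22], [-4, -10, -26], [2, 4, 8]]
The rows r1, r2, r3 of C are linearly dependent: 2·r1 + 2·r2 + r3 = 0 (check each entry), so rank(C) ≤ 2.
The 2×2 minor from rows 1, 2, columns 1, 2 is 3·(-10) - 8·(-4) = -30 - (-32) = 2 ≠ 0, so rank(C) = 2.
rank(C) = 2 < n = 3, so the pair (A, B) is not completely controllable.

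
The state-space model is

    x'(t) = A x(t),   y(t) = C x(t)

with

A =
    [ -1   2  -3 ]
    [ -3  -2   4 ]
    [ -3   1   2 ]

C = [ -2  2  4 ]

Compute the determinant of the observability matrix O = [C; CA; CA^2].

800

CA = [[-16, -4, 22]]
CA^2 = [[-38, -2, 76]]
Observability matrix O = [C; CA; CA^2] = [[-2, 2, 4], [-16, -4, 22], [-38, -2, 76]]
Expanding along the first row, det(O) = (-2)·((-4)·76 - 22·(-2)) - 2·((-16)·76 - 22·(-38)) + 4·((-16)·(-2) - (-4)·(-38)) = (-2)·(-260) - 2·(-380) + 4·(-120) = 800
Since det(O) ≠ 0, rank(O) = 3 and the system is completely observable.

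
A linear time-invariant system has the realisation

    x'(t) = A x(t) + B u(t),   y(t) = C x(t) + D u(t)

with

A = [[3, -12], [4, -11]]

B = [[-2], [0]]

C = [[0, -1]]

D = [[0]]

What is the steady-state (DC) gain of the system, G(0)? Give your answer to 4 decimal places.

G(0) = C(-A)^{-1}B + D = -C A^{-1} B + D.
det A = 15, so A^{-1} = (1/15)·adj(A) = [[-11/15, 4/5], [-4/15, 1/5]]
A^{-1} B = [22/15, 8/15]^T
C A^{-1} B = -8/15
G(0) = D - C A^{-1} B = 0 - (-8/15) = 8/15 ≈ 0.5333

0.5333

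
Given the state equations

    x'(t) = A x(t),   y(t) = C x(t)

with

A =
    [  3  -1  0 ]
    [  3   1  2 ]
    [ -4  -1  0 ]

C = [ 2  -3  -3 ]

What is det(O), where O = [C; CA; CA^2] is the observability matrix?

CA = [[9, -2, -6]]
CA^2 = [[45, -5, -4]]
Observability matrix O = [C; CA; CA^2] = [[2, -3, -3], [9, -2, -6], [45, -5, -4]]
Expanding along the first row, det(O) = 2·((-2)·(-4) - (-6)·(-5)) - (-3)·(9·(-4) - (-6)·45) + (-3)·(9·(-5) - (-2)·45) = 2·(-22) - (-3)·234 + (-3)·45 = 523
Since det(O) ≠ 0, rank(O) = 3 and the system is completely observable.

523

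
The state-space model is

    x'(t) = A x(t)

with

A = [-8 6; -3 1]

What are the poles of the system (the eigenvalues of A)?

det(sI - A) = s^2 - (tr A)s + det A, with tr A = (-8) + 1 = -7 and det A = (-8)·1 - 6·(-3) = -8 - (-18) = 10.
So p(s) = det(sI - A) = s^2 + 7s + 10.
Factor s^2 + 7s + 10: two numbers with sum -7 and product 10 are -2 and -5, so s^2 + 7s + 10 = (s + 2)(s + 5).
Hence p(s) = (s + 2) (s + 5), with roots -5, -2.
All eigenvalues have negative real part, so the system is asymptotically stable.

-5, -2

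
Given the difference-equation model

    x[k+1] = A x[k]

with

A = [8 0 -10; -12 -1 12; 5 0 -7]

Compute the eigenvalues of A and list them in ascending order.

det(zI - A) = z^3 - (tr A)z^2 + (M11 + M22 + M33)z - det A, where Mii is the 2×2 principal minor of A obtained by deleting row i and column i.
tr A = 8 + (-1) + (-7) = 0; M11 = (-1)·(-7) - 12·0 = 7 - 0 = 7; M22 = 8·(-7) - (-10)·5 = -56 - (-50) = -6; M33 = 8·(-1) - 0·(-12) = -8 - 0 = -8; sum of minors = -7.
det A = 8·((-1)·(-7) - 12·0) - 0·((-12)·(-7) - 12·5) + (-10)·((-12)·0 - (-1)·5) = 8·7 - 0·24 + (-10)·5 = 6.
So p(z) = det(zI - A) = z^3 - 7z - 6.
Rational-root test: any integer root divides -6. Testing small divisors, z = -1 works: p(-1) = -1 + 0 + 7 + (-6) = 0, so (z + 1) is a factor.
Dividing, p(z) = (z + 1)(z^2 - z - 6).
Factor z^2 - z - 6: two numbers with sum 1 and product -6 are 3 and -2, so z^2 - z - 6 = (z - 3)(z + 2).
Hence p(z) = (z - 3) (z + 1) (z + 2), with roots -2, -1, 3.

-2, -1, 3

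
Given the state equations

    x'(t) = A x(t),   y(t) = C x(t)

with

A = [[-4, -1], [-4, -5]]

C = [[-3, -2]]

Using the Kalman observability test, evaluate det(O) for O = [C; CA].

1

CA = [[20, 13]]
Observability matrix O = [C; CA] = [[-3, -2], [20, 13]]
det(O) = (-3)·13 - (-2)·20 = -39 - (-40) = 1
Since det(O) ≠ 0, rank(O) = 2 and the system is completely observable.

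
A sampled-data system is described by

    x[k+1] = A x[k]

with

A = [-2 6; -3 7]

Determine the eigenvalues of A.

1, 4

det(zI - A) = z^2 - (tr A)z + det A, with tr A = (-2) + 7 = 5 and det A = (-2)·7 - 6·(-3) = -14 - (-18) = 4.
So p(z) = det(zI - A) = z^2 - 5z + 4.
Factor z^2 - 5z + 4: two numbers with sum 5 and product 4 are 4 and 1, so z^2 - 5z + 4 = (z - 4)(z - 1).
Hence p(z) = (z - 4) (z - 1), with roots 1, 4.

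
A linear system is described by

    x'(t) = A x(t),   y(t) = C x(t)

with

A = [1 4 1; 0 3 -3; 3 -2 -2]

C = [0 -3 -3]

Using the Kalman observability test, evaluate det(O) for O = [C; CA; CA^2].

-3159

CA = [[-9, -3, 15]]
CA^2 = [[36, -75, -30]]
Observability matrix O = [C; CA; CA^2] = [[0, -3, -3], [-9, -3, 15], [36, -75, -30]]
Expanding along the first row, det(O) = 0·((-3)·(-30) - 15·(-75)) - (-3)·((-9)·(-30) - 15·36) + (-3)·((-9)·(-75) - (-3)·36) = 0·1215 - (-3)·(-270) + (-3)·783 = -3159
Since det(O) ≠ 0, rank(O) = 3 and the system is completely observable.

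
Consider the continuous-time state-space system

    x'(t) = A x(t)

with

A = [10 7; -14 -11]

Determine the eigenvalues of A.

det(sI - A) = s^2 - (tr A)s + det A, with tr A = 10 + (-11) = -1 and det A = 10·(-11) - 7·(-14) = -110 - (-98) = -12.
So p(s) = det(sI - A) = s^2 + s - 12.
Factor s^2 + s - 12: two numbers with sum -1 and product -12 are 3 and -4, so s^2 + s - 12 = (s - 3)(s + 4).
Hence p(s) = (s - 3) (s + 4), with roots -4, 3.
At least one eigenvalue has non-negative real part, so the system is not asymptotically stable.

-4, 3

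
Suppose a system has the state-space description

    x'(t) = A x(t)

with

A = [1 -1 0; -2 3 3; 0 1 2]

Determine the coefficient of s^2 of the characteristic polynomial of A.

Expand det(sI - A) for the 3×3 matrix.
p(s) = s^3 - 6s^2 + 6s + 1.
(Check: constant term = det(-A) = (-1)^3 det A = 1; coefficient of s^2 = -tr A = -6.)
The coefficient of s^2 is -6.

-6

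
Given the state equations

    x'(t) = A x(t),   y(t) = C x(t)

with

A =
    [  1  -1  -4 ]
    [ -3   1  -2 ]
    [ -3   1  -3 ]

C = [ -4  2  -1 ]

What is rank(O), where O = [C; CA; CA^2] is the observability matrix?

CA = [[-7, 5, 15]]
CA^2 = [[-67, 27, -27]]
Observability matrix O = [C; CA; CA^2] = [[-4, 2, -1], [-7, 5, 15], [-67, 27, -27]]
det(O) = (-4)·(5·(-27) - 15·27) - 2·((-7)·(-27) - 15·(-67)) + (-1)·((-7)·27 - 5·(-67)) = (-4)·(-540) - 2·1194 + (-1)·146 = -374 ≠ 0, so rank(O) = 3.
rank(O) = 3 = n, so the pair (A, C) is completely observable.

3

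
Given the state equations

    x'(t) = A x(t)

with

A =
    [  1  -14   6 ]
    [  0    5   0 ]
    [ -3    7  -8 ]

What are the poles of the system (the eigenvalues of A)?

det(sI - A) = s^3 - (tr A)s^2 + (M11 + M22 + M33)s - det A, where Mii is the 2×2 principal minor of A obtained by deleting row i and column i.
tr A = 1 + 5 + (-8) = -2; M11 = 5·(-8) - 0·7 = -40 - 0 = -40; M22 = 1·(-8) - 6·(-3) = -8 - (-18) = 10; M33 = 1·5 - (-14)·0 = 5 - 0 = 5; sum of minors = -25.
det A = 1·(5·(-8) - 0·7) - (-14)·(0·(-8) - 0·(-3)) + 6·(0·7 - 5·(-3)) = 1·(-40) - (-14)·0 + 6·15 = 50.
So p(s) = det(sI - A) = s^3 + 2s^2 - 25s - 50.
Rational-root test: any integer root divides -50. Testing small divisors, s = -2 works: p(-2) = -8 + 8 + 50 + (-50) = 0, so (s + 2) is a factor.
Dividing, p(s) = (s + 2)(s^2 - 25).
Factor s^2 - 25: two numbers with sum 0 and product -25 are 5 and -5, so s^2 - 25 = (s - 5)(s + 5).
Hence p(s) = (s - 5) (s + 2) (s + 5), with roots -5, -2, 5.
At least one eigenvalue has non-negative real part, so the system is not asymptotically stable.

-5, -2, 5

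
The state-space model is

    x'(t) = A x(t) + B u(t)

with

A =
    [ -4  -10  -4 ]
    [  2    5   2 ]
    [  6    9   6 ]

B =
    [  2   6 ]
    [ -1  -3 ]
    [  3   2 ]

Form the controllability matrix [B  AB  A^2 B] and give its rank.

AB = [[-10, -2], [5, 1], [21, 21]]
A^2B = [[-94, -86], [47, 43], [111, 123]]
Controllability matrix C = [B  AB  A^2B] = [[2, 6, -10, -2, -94, -86], [-1, -3, 5, 1, 47, 43], [3, 2, 21, 21, 111, 123]]
The rows r1, r2, r3 of C are linearly dependent: r1 + 2·r2 = 0 (check each entry), so rank(C) ≤ 2.
The 2×2 minor from rows 1, 3, columns 1, 2 is 2·2 - 6·3 = 4 - 18 = -14 ≠ 0, so rank(C) = 2.
rank(C) = 2 < n = 3, so the pair (A, B) is not completely controllable.

2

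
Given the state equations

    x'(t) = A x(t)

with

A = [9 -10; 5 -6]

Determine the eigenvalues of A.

-1, 4

det(sI - A) = s^2 - (tr A)s + det A, with tr A = 9 + (-6) = 3 and det A = 9·(-6) - (-10)·5 = -54 - (-50) = -4.
So p(s) = det(sI - A) = s^2 - 3s - 4.
Factor s^2 - 3s - 4: two numbers with sum 3 and product -4 are 4 and -1, so s^2 - 3s - 4 = (s - 4)(s + 1).
Hence p(s) = (s - 4) (s + 1), with roots -1, 4.
At least one eigenvalue has non-negative real part, so the system is not asymptotically stable.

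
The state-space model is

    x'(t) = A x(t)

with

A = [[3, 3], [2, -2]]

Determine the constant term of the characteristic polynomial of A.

For a 2×2 matrix, det(sI - A) = s^2 - (tr A)s + det A.
tr A = 1, det A = -12.
So p(s) = s^2 - s - 12.
The constant term is -12.

-12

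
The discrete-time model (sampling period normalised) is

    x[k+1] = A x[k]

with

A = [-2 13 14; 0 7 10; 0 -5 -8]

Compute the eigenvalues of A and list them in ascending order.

det(zI - A) = z^3 - (tr A)z^2 + (M11 + M22 + M33)z - det A, where Mii is the 2×2 principal minor of A obtained by deleting row i and column i.
tr A = (-2) + 7 + (-8) = -3; M11 = 7·(-8) - 10·(-5) = -56 - (-50) = -6; M22 = (-2)·(-8) - 14·0 = 16 - 0 = 16; M33 = (-2)·7 - 13·0 = -14 - 0 = -14; sum of minors = -4.
det A = (-2)·(7·(-8) - 10·(-5)) - 13·(0·(-8) - 10·0) + 14·(0·(-5) - 7·0) = (-2)·(-6) - 13·0 + 14·0 = 12.
So p(z) = det(zI - A) = z^3 + 3z^2 - 4z - 12.
Rational-root test: any integer root divides -12. Testing small divisors, z = -2 works: p(-2) = -8 + 12 + 8 + (-12) = 0, so (z + 2) is a factor.
Dividing, p(z) = (z + 2)(z^2 + z - 6).
Factor z^2 + z - 6: two numbers with sum -1 and product -6 are 2 and -3, so z^2 + z - 6 = (z - 2)(z + 3).
Hence p(z) = (z - 2) (z + 2) (z + 3), with roots -3, -2, 2.

-3, -2, 2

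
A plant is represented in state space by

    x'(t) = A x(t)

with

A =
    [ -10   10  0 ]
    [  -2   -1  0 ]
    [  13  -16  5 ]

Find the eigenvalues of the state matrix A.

-6, -5, 5

det(sI - A) = s^3 - (tr A)s^2 + (M11 + M22 + M33)s - det A, where Mii is the 2×2 principal minor of A obtained by deleting row i and column i.
tr A = (-10) + (-1) + 5 = -6; M11 = (-1)·5 - 0·(-16) = -5 - 0 = -5; M22 = (-10)·5 - 0·13 = -50 - 0 = -50; M33 = (-10)·(-1) - 10·(-2) = 10 - (-20) = 30; sum of minors = -25.
det A = (-10)·((-1)·5 - 0·(-16)) - 10·((-2)·5 - 0·13) + 0·((-2)·(-16) - (-1)·13) = (-10)·(-5) - 10·(-10) + 0·45 = 150.
So p(s) = det(sI - A) = s^3 + 6s^2 - 25s - 150.
Rational-root test: any integer root divides -150. Testing small divisors, s = -5 works: p(-5) = -125 + 150 + 125 + (-150) = 0, so (s + 5) is a factor.
Dividing, p(s) = (s + 5)(s^2 + s - 30).
Factor s^2 + s - 30: two numbers with sum -1 and product -30 are 5 and -6, so s^2 + s - 30 = (s - 5)(s + 6).
Hence p(s) = (s - 5) (s + 5) (s + 6), with roots -6, -5, 5.
At least one eigenvalue has non-negative real part, so the system is not asymptotically stable.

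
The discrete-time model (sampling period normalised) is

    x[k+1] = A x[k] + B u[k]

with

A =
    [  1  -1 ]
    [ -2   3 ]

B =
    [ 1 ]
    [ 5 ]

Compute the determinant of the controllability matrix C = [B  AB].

33

AB = [[-4], [13]]
Controllability matrix C = [B  AB] = [[1, -4], [5, 13]]
det(C) = 1·13 - (-4)·5 = 13 - (-20) = 33
Since det(C) ≠ 0, rank(C) = 2 and the system is completely controllable.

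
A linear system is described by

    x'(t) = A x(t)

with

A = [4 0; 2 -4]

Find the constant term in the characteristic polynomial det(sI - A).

For a 2×2 matrix, det(sI - A) = s^2 - (tr A)s + det A.
tr A = 0, det A = -16.
So p(s) = s^2 - 16.
The constant term is -16.

-16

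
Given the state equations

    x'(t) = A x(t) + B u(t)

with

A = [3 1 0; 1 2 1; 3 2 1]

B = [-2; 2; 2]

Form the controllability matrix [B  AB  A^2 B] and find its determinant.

32

AB = [[-4], [4], [0]]
A^2B = [[-8], [4], [-4]]
Controllability matrix C = [B  AB  A^2B] = [[-2, -4, -8], [2, 4, 4], [2, 0, -4]]
Expanding along the first row, det(C) = (-2)·(4·(-4) - 4·0) - (-4)·(2·(-4) - 4·2) + (-8)·(2·0 - 4·2) = (-2)·(-16) - (-4)·(-16) + (-8)·(-8) = 32
Since det(C) ≠ 0, rank(C) = 3 and the system is completely controllable.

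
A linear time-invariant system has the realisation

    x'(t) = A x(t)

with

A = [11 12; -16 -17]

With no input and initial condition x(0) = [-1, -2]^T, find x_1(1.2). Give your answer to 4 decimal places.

det(sI - A) = s^2 - (tr A)s + det A, with tr A = 11 + (-17) = -6 and det A = 11·(-17) - 12·(-16) = -187 - (-192) = 5.
So p(s) = det(sI - A) = s^2 + 6s + 5.
Factor s^2 + 6s + 5: two numbers with sum -6 and product 5 are -1 and -5, so s^2 + 6s + 5 = (s + 1)(s + 5).
Hence p(s) = (s + 1) (s + 5), with roots -5, -1.
The eigenvalues -5, -1 are distinct and real, so A is diagonalisable and x(t) = e^{At} x(0) = V diag(e^{λ_i t}) V^{-1} x(0), where the columns of V are the eigenvectors.
λ = -5: A - (-5)I = [[16, 12], [-16, -12]]. Row 1 gives 16·v1 + 12·v2 = 0, so take v_1 = [-3, 4]^T.
λ = -1: A - (-1)I = [[12, 12], [-16, -16]]. Row 1 gives 12·v1 + 12·v2 = 0, so take v_2 = [-1, 1]^T.
V = [v_1 v_2] = [[-3, -1], [4, 1]] has det V = 1, so V^{-1} = adj(V)/det V = [[1, 1], [-4, -3]].
Modal coordinates z(0) = V^{-1} x(0): 1·(-1) + 1·(-2) = -3; (-4)·(-1) + (-3)·(-2) = 10; so z(0) = [-3, 10]^T.
x_1(t) = Σ_i (v_i)_1 · z_i(0) · e^{λ_i t} (row 1 of V times the modal terms).
x_1(1.2) = (-3)·(-3)·e^{-5·1.2} + (-1)·10·e^{-1·1.2} = 9·0.002479 + (-10)·0.301194 = -2.9896.

-2.9896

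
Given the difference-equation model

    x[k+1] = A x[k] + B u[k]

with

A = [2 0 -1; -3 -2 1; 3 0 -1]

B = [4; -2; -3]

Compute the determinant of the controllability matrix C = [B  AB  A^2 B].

AB = [[11], [-11], [15]]
A^2B = [[7], [4], [18]]
Controllability matrix C = [B  AB  A^2B] = [[4, 11, 7], [-2, -11, 4], [-3, 15, 18]]
Expanding along the first row, det(C) = 4·((-11)·18 - 4·15) - 11·((-2)·18 - 4·(-3)) + 7·((-2)·15 - (-11)·(-3)) = 4·(-258) - 11·(-24) + 7·(-63) = -1209
Since det(C) ≠ 0, rank(C) = 3 and the system is completely controllable.

-1209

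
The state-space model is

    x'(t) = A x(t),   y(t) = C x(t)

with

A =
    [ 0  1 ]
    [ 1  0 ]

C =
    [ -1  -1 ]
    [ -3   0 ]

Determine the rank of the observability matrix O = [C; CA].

2

CA = [[-1, -1], [0, -3]]
Observability matrix O = [C; CA] = [[-1, -1], [-3, 0], [-1, -1], [0, -3]]
Take the 2×2 submatrix of O formed by rows 1, 2: [[-1, -1], [-3, 0]]. Its determinant is (-1)·0 - (-1)·(-3) = 0 - 3 = -3 ≠ 0.
So rank(O) ≥ 2; since O has 2 columns, rank(O) = 2.
rank(O) = 2 = n, so the pair (A, C) is completely observable.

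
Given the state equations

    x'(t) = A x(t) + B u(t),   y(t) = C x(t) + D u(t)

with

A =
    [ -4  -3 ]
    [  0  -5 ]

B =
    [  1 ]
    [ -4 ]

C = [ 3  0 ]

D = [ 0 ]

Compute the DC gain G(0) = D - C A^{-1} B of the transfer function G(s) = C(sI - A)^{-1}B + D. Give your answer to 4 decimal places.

G(0) = C(-A)^{-1}B + D = -C A^{-1} B + D.
det A = 20, so A^{-1} = (1/20)·adj(A) = [[-1/4, 3/20], [0, -1/5]]
A^{-1} B = [-17/20, 4/5]^T
C A^{-1} B = -51/20
G(0) = D - C A^{-1} B = 0 - (-51/20) = 51/20 ≈ 2.5500

2.5500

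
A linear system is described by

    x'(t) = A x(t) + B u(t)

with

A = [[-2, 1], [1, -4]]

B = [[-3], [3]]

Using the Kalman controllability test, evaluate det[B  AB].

18

AB = [[9], [-15]]
Controllability matrix C = [B  AB] = [[-3, 9], [3, -15]]
det(C) = (-3)·(-15) - 9·3 = 45 - 27 = 18
Since det(C) ≠ 0, rank(C) = 2 and the system is completely controllable.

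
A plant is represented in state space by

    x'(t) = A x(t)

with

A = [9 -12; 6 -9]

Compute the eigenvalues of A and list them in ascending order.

-3, 3

det(sI - A) = s^2 - (tr A)s + det A, with tr A = 9 + (-9) = 0 and det A = 9·(-9) - (-12)·6 = -81 - (-72) = -9.
So p(s) = det(sI - A) = s^2 - 9.
Factor s^2 - 9: two numbers with sum 0 and product -9 are 3 and -3, so s^2 - 9 = (s - 3)(s + 3).
Hence p(s) = (s - 3) (s + 3), with roots -3, 3.
At least one eigenvalue has non-negative real part, so the system is not asymptotically stable.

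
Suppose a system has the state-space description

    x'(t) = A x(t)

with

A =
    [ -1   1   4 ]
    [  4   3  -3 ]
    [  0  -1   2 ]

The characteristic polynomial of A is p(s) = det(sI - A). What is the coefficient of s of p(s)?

-6

Expand det(sI - A) for the 3×3 matrix.
p(s) = s^3 - 4s^2 - 6s + 27.
(Check: constant term = det(-A) = (-1)^3 det A = 27; coefficient of s^2 = -tr A = -4.)
The coefficient of s is -6.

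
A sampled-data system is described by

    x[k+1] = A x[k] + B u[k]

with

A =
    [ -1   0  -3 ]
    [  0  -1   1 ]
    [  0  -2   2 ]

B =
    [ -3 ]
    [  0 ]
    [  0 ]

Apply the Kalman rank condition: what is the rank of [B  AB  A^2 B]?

1

AB = [[3], [0], [0]]
A^2B = [[-3], [0], [0]]
Controllability matrix C = [B  AB  A^2B] = [[-3, 3, -3], [0, 0, 0], [0, 0, 0]]
Every column of C is a scalar multiple of column 1 = [-3, 0, 0] (multipliers 1, -1, 1), so the columns span a one-dimensional space.
C ≠ 0, hence rank(C) = 1.
rank(C) = 1 < n = 3, so the pair (A, B) is not completely controllable.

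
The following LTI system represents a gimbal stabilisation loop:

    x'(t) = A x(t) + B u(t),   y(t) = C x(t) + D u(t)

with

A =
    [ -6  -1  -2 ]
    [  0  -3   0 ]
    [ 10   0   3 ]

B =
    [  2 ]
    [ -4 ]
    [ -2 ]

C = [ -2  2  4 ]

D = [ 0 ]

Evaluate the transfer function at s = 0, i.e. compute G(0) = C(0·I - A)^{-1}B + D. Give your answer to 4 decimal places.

46.0000

G(0) = C(-A)^{-1}B + D = -C A^{-1} B + D.
det A = -6, so A^{-1} = (1/-6)·adj(A) = [[3/2, -1/2, 1], [0, -1/3, 0], [-5, 5/3, -3]]
A^{-1} B = [3, 4/3, -32/3]^T
C A^{-1} B = -46
G(0) = D - C A^{-1} B = 0 - (-46) = 46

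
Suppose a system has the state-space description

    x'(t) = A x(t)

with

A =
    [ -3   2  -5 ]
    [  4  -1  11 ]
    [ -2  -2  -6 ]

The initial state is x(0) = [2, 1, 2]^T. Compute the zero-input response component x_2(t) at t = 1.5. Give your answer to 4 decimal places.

-0.2208

det(sI - A) = s^3 - (tr A)s^2 + (M11 + M22 + M33)s - det A, where Mii is the 2×2 principal minor of A obtained by deleting row i and column i.
tr A = (-3) + (-1) + (-6) = -10; M11 = (-1)·(-6) - 11·(-2) = 6 - (-22) = 28; M22 = (-3)·(-6) - (-5)·(-2) = 18 - 10 = 8; M33 = (-3)·(-1) - 2·4 = 3 - 8 = -5; sum of minors = 31.
det A = (-3)·((-1)·(-6) - 11·(-2)) - 2·(4·(-6) - 11·(-2)) + (-5)·(4·(-2) - (-1)·(-2)) = (-3)·28 - 2·(-2) + (-5)·(-10) = -30.
So p(s) = det(sI - A) = s^3 + 10s^2 + 31s + 30.
Rational-root test: any integer root divides 30. Testing small divisors, s = -2 works: p(-2) = -8 + 40 + (-62) + 30 = 0, so (s + 2) is a factor.
Dividing, p(s) = (s + 2)(s^2 + 8s + 15).
Factor s^2 + 8s + 15: two numbers with sum -8 and product 15 are -3 and -5, so s^2 + 8s + 15 = (s + 3)(s + 5).
Hence p(s) = (s + 2) (s + 3) (s + 5), with roots -5, -3, -2.
The eigenvalues -5, -3, -2 are distinct and real, so A is diagonalisable and x(t) = e^{At} x(0) = V diag(e^{λ_i t}) V^{-1} x(0), where the columns of V are the eigenvectors.
λ = -5: A - (-5)I = [[2, 2, -5], [4, 4, 11], [-2, -2, -1]]. v must be orthogonal to every row; (row 1) × (row 2) = [42, -42, 0], so take v_1 = [1, -1, 0]^T.
λ = -3: A - (-3)I = [[0, 2, -5], [4, 2, 11], [-2, -2, -3]]. v must be orthogonal to every row; (row 1) × (row 2) = [32, -20, -8], so take v_2 = [-8, 5, 2]^T.
λ = -2: A - (-2)I = [[-1, 2, -5], [4, 1, 11], [-2, -2, -4]]. v must be orthogonal to every row; (row 1) × (row 2) = [27, -9, -9], so take v_3 = [-3, 1, 1]^T.
V = [v_1 v_2 v_3] = [[1, -8, -3], [-1, 5, 1], [0, 2, 1]] has det V = 1, so V^{-1} = adj(V)/det V = [[3, 2, 7], [1, 1, 2], [-2, -2, -3]].
Modal coordinates z(0) = V^{-1} x(0): 3·2 + 2·1 + 7·2 = 22; 1·2 + 1·1 + 2·2 = 7; (-2)·2 + (-2)·1 + (-3)·2 = -12; so z(0) = [22, 7, -12]^T.
x_2(t) = Σ_i (v_i)_2 · z_i(0) · e^{λ_i t} (row 2 of V times the modal terms).
x_2(1.5) = (-1)·22·e^{-5·1.5} + 5·7·e^{-3·1.5} + 1·(-12)·e^{-2·1.5} = (-22)·0.000553 + 35·0.011109 + (-12)·0.049787 = -0.2208.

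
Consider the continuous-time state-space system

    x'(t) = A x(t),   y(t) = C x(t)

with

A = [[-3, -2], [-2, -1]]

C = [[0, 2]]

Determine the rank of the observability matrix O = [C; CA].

2

CA = [[-4, -2]]
Observability matrix O = [C; CA] = [[0, 2], [-4, -2]]
det(O) = 0·(-2) - 2·(-4) = 0 - (-8) = 8 ≠ 0, so rank(O) = 2.
rank(O) = 2 = n, so the pair (A, C) is completely observable.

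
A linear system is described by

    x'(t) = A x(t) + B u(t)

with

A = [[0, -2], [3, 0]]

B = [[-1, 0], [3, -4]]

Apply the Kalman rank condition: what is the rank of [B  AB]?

2

AB = [[-6, 8], [-3, 0]]
Controllability matrix C = [B  AB] = [[-1, 0, -6, 8], [3, -4, -3, 0]]
Take the 2×2 submatrix of C formed by columns 1, 2: [[-1, 0], [3, -4]]. Its determinant is (-1)·(-4) - 0·3 = 4 - 0 = 4 ≠ 0.
So rank(C) ≥ 2; since C has 2 rows, rank(C) = 2.
rank(C) = 2 = n, so the pair (A, B) is completely controllable.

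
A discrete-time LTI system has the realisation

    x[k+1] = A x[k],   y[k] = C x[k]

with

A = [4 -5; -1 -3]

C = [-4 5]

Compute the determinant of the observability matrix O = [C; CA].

CA = [[-21, 5]]
Observability matrix O = [C; CA] = [[-4, 5], [-21, 5]]
det(O) = (-4)·5 - 5·(-21) = -20 - (-105) = 85
Since det(O) ≠ 0, rank(O) = 2 and the system is completely observable.

85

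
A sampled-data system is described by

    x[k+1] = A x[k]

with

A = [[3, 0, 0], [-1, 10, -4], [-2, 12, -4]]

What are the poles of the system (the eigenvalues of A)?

2, 3, 4

det(zI - A) = z^3 - (tr A)z^2 + (M11 + M22 + M33)z - det A, where Mii is the 2×2 principal minor of A obtained by deleting row i and column i.
tr A = 3 + 10 + (-4) = 9; M11 = 10·(-4) - (-4)·12 = -40 - (-48) = 8; M22 = 3·(-4) - 0·(-2) = -12 - 0 = -12; M33 = 3·10 - 0·(-1) = 30 - 0 = 30; sum of minors = 26.
det A = 3·(10·(-4) - (-4)·12) - 0·((-1)·(-4) - (-4)·(-2)) + 0·((-1)·12 - 10·(-2)) = 3·8 - 0·(-4) + 0·8 = 24.
So p(z) = det(zI - A) = z^3 - 9z^2 + 26z - 24.
Rational-root test: any integer root divides -24. Testing small divisors, z = 2 works: p(2) = 8 + (-36) + 52 + (-24) = 0, so (z - 2) is a factor.
Dividing, p(z) = (z - 2)(z^2 - 7z + 12).
Factor z^2 - 7z + 12: two numbers with sum 7 and product 12 are 4 and 3, so z^2 - 7z + 12 = (z - 4)(z - 3).
Hence p(z) = (z - 4) (z - 3) (z - 2), with roots 2, 3, 4.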